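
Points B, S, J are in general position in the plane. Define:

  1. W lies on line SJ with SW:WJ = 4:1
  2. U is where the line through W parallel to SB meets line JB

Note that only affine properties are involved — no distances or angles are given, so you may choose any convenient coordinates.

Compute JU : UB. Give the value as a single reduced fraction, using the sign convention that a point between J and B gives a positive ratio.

JU:UB = 1/4

Choose coordinates B = (0, 0), S = (1, 0), J = (0, 1).
1. W lies on line SJ with SW:WJ = 4:1 ⇒ W = (1/5, 4/5)
2. U is where the line through W parallel to SB meets line JB ⇒ U = (0, 4/5)
U = J + t·(B−J) with t = 1/5, so JU:UB = t:(1−t) = 1/5:4/5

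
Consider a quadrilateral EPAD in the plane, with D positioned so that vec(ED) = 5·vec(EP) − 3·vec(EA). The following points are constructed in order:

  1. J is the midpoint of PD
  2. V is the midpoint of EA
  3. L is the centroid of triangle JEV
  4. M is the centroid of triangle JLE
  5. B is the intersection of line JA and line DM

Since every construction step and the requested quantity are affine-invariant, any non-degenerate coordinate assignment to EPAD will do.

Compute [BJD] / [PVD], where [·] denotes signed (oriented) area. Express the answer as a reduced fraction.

[BJD]:[PVD] = -13/72

Set E = (0, 0), P = (1, 0), A = (0, 1), D = (5, -3); any affine frame gives the same invariant.
1. J is the midpoint of PD ⇒ J = (3, -3/2)
2. V is the midpoint of EA ⇒ V = (0, 1/2)
3. L is the centroid of triangle JEV ⇒ L = (1, -1/3)
4. M is the centroid of triangle JLE ⇒ M = (4/3, -11/18)
5. B is the intersection of line JA and line DM ⇒ B = (49/12, -173/72)
2·[BJD] = -13/72, 2·[PVD] = 1
[BJD]:[PVD] = -13/72:1 = -13/72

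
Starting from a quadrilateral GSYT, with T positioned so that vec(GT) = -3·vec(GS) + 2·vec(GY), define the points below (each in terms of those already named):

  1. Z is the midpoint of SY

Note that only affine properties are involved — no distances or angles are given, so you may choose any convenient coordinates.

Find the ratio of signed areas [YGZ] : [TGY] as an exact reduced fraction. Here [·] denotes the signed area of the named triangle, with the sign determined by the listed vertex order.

Work in coordinates with G = (0, 0), S = (1, 0), Y = (0, 1), T = (-3, 2).
1. Z is the midpoint of SY ⇒ Z = (1/2, 1/2)
2·[YGZ] = 1/2, 2·[TGY] = 3
[YGZ]:[TGY] = 1/2:3 = 1/6

[YGZ]:[TGY] = 1/6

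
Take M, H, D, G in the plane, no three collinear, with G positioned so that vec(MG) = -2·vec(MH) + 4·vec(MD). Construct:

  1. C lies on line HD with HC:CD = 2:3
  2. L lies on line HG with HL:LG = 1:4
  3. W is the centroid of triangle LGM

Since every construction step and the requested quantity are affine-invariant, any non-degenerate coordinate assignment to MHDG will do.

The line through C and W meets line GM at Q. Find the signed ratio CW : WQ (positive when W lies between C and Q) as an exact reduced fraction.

CW:WQ = 2

Set M = (0, 0), H = (1, 0), D = (0, 1), G = (-2, 4); any affine frame gives the same invariant.
1. C lies on line HD with HC:CD = 2:3 ⇒ C = (3/5, 2/5)
2. L lies on line HG with HL:LG = 1:4 ⇒ L = (2/5, 4/5)
3. W is the centroid of triangle LGM ⇒ W = (-8/15, 8/5)
line CW meets GM at Q = (-11/10, 11/5)
W = C + t·(Q−C) with t = 2/3, so CW:WQ = 2/3:1/3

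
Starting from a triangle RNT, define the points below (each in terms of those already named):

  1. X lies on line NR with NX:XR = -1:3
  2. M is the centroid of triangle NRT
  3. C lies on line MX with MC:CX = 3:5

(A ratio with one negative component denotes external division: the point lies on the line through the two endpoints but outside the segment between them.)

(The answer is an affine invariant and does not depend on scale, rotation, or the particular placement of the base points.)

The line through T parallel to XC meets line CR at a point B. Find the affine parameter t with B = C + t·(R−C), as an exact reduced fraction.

t = -4/3

Assign R = (0, 0), N = (1, 0), T = (0, 1) — the answer is frame-independent, so this choice is without loss of generality.
1. X lies on line NR with NX:XR = -1:3 ⇒ X = (3/2, 0)
2. M is the centroid of triangle NRT ⇒ M = (1/3, 1/3)
3. C lies on line MX with MC:CX = 3:5 ⇒ C = (37/48, 5/24)
through T parallel to XC: direction (-35/48, 5/24); meets CR at B = (259/144, 35/72)
B = C + t·(R−C) with t = -4/3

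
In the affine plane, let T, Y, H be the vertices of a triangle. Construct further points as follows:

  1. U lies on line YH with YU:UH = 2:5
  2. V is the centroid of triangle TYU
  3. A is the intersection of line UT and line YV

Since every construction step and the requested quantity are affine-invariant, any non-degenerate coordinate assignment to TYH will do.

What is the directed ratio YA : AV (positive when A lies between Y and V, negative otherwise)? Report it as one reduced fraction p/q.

Set T = (0, 0), Y = (1, 0), H = (0, 1); any affine frame gives the same invariant.
1. U lies on line YH with YU:UH = 2:5 ⇒ U = (5/7, 2/7)
2. V is the centroid of triangle TYU ⇒ V = (4/7, 2/21)
3. A is the intersection of line UT and line YV ⇒ A = (5/14, 1/7)
A = Y + t·(V−Y) with t = 3/2, so YA:AV = t:(1−t) = 3/2:-1/2

YA:AV = -3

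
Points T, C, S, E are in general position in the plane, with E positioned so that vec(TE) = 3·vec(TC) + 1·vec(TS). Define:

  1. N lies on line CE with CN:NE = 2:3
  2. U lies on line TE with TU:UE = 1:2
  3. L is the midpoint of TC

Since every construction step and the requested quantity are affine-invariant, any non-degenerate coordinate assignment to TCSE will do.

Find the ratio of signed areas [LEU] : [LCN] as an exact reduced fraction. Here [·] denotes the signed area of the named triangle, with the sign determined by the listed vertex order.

[LEU]:[LCN] = 5/3

Set T = (0, 0), C = (1, 0), S = (0, 1), E = (3, 1); any affine frame gives the same invariant.
1. N lies on line CE with CN:NE = 2:3 ⇒ N = (9/5, 2/5)
2. U lies on line TE with TU:UE = 1:2 ⇒ U = (1, 1/3)
3. L is the midpoint of TC ⇒ L = (1/2, 0)
2·[LEU] = 1/3, 2·[LCN] = 1/5
[LEU]:[LCN] = 1/3:1/5 = 5/3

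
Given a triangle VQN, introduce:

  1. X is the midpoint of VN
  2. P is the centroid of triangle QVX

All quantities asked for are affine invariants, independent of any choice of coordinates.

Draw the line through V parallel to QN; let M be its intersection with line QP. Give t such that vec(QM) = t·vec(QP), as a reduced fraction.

t = 2

Choose coordinates V = (0, 0), Q = (1, 0), N = (0, 1).
1. X is the midpoint of VN ⇒ X = (0, 1/2)
2. P is the centroid of triangle QVX ⇒ P = (1/3, 1/6)
through V parallel to QN: direction (-1, 1); meets QP at M = (-1/3, 1/3)
M = Q + t·(P−Q) with t = 2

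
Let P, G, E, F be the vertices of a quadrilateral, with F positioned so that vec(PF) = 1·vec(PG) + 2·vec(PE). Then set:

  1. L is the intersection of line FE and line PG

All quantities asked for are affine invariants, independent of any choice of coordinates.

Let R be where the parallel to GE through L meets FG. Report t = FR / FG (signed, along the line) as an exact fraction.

t = 2

Choose coordinates P = (0, 0), G = (1, 0), E = (0, 1), F = (1, 2).
1. L is the intersection of line FE and line PG ⇒ L = (-1, 0)
through L parallel to GE: direction (-1, 1); meets FG at R = (1, -2)
R = F + t·(G−F) with t = 2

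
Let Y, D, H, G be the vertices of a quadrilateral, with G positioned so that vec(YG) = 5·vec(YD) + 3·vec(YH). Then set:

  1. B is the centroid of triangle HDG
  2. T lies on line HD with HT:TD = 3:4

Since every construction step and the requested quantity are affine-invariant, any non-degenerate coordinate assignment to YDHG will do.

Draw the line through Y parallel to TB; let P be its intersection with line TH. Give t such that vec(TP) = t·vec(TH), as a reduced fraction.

t = -4/7

Work in coordinates with Y = (0, 0), D = (1, 0), H = (0, 1), G = (5, 3).
1. B is the centroid of triangle HDG ⇒ B = (2, 4/3)
2. T lies on line HD with HT:TD = 3:4 ⇒ T = (3/7, 4/7)
through Y parallel to TB: direction (11/7, 16/21); meets TH at P = (33/49, 16/49)
P = T + t·(H−T) with t = -4/7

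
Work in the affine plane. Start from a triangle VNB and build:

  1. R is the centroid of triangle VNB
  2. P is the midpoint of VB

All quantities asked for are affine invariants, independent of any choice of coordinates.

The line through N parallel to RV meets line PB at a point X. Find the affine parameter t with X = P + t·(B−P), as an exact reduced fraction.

Set V = (0, 0), N = (1, 0), B = (0, 1); any affine frame gives the same invariant.
1. R is the centroid of triangle VNB ⇒ R = (1/3, 1/3)
2. P is the midpoint of VB ⇒ P = (0, 1/2)
through N parallel to RV: direction (-1/3, -1/3); meets PB at X = (0, -1)
X = P + t·(B−P) with t = -3

t = -3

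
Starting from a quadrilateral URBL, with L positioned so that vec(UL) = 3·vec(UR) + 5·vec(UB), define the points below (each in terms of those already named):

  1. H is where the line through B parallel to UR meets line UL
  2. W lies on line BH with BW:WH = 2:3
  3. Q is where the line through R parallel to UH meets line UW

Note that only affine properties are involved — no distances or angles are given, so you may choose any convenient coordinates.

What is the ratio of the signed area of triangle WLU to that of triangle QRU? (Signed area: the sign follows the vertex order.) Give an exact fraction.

Work in coordinates with U = (0, 0), R = (1, 0), B = (0, 1), L = (3, 5).
1. H is where the line through B parallel to UR meets line UL ⇒ H = (3/5, 1)
2. W lies on line BH with BW:WH = 2:3 ⇒ W = (6/25, 1)
3. Q is where the line through R parallel to UH meets line UW ⇒ Q = (-2/3, -25/9)
2·[WLU] = -9/5, 2·[QRU] = 25/9
[WLU]:[QRU] = -9/5:25/9 = -81/125

[WLU]:[QRU] = -81/125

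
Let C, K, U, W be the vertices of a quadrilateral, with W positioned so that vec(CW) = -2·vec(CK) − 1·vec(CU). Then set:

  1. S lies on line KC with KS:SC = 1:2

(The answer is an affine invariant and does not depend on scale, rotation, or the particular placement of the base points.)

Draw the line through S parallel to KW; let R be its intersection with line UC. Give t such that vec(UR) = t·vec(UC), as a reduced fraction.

t = 11/9

Set C = (0, 0), K = (1, 0), U = (0, 1), W = (-2, -1); any affine frame gives the same invariant.
1. S lies on line KC with KS:SC = 1:2 ⇒ S = (2/3, 0)
through S parallel to KW: direction (-3, -1); meets UC at R = (0, -2/9)
R = U + t·(C−U) with t = 11/9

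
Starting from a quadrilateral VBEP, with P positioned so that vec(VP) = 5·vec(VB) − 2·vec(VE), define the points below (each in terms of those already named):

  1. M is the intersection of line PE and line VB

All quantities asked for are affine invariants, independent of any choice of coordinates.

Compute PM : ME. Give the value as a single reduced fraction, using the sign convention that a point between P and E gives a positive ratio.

PM:ME = 2

Work in coordinates with V = (0, 0), B = (1, 0), E = (0, 1), P = (5, -2).
1. M is the intersection of line PE and line VB ⇒ M = (5/3, 0)
M = P + t·(E−P) with t = 2/3, so PM:ME = t:(1−t) = 2/3:1/3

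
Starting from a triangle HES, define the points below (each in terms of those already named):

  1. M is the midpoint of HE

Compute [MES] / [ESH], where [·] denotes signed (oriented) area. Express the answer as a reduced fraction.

Set H = (0, 0), E = (1, 0), S = (0, 1); any affine frame gives the same invariant.
1. M is the midpoint of HE ⇒ M = (1/2, 0)
2·[MES] = 1/2, 2·[ESH] = 1
[MES]:[ESH] = 1/2:1 = 1/2

[MES]:[ESH] = 1/2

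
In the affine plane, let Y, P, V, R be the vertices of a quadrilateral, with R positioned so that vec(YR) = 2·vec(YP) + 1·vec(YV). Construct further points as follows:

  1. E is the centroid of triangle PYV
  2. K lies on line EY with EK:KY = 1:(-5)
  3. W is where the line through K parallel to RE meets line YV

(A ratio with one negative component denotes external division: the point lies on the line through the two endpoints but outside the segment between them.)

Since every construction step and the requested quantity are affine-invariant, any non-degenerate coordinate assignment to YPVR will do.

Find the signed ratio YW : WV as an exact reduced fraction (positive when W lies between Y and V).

Set Y = (0, 0), P = (1, 0), V = (0, 1), R = (2, 1); any affine frame gives the same invariant.
1. E is the centroid of triangle PYV ⇒ E = (1/3, 1/3)
2. K lies on line EY with EK:KY = 1:(-5) ⇒ K = (5/12, 5/12)
3. W is where the line through K parallel to RE meets line YV ⇒ W = (0, 1/4)
W = Y + t·(V−Y) with t = 1/4, so YW:WV = t:(1−t) = 1/4:3/4

YW:WV = 1/3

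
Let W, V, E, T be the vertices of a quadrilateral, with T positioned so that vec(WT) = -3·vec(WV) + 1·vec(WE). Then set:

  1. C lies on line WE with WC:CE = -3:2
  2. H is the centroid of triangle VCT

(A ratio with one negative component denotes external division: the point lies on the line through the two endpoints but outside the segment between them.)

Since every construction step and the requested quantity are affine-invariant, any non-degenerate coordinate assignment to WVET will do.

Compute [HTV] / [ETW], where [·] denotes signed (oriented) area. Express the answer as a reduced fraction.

[HTV]:[ETW] = 11/9

Assign W = (0, 0), V = (1, 0), E = (0, 1), T = (-3, 1) — the answer is frame-independent, so this choice is without loss of generality.
1. C lies on line WE with WC:CE = -3:2 ⇒ C = (0, 3)
2. H is the centroid of triangle VCT ⇒ H = (-2/3, 4/3)
2·[HTV] = 11/3, 2·[ETW] = 3
[HTV]:[ETW] = 11/3:3 = 11/9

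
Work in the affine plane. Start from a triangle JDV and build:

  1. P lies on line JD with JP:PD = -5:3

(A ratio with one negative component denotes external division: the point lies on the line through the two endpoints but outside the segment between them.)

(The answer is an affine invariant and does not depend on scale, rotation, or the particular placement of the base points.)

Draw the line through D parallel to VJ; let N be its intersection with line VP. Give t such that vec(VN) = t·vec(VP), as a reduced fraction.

Set J = (0, 0), D = (1, 0), V = (0, 1); any affine frame gives the same invariant.
1. P lies on line JD with JP:PD = -5:3 ⇒ P = (5/2, 0)
through D parallel to VJ: direction (0, -1); meets VP at N = (1, 3/5)
N = V + t·(P−V) with t = 2/5

t = 2/5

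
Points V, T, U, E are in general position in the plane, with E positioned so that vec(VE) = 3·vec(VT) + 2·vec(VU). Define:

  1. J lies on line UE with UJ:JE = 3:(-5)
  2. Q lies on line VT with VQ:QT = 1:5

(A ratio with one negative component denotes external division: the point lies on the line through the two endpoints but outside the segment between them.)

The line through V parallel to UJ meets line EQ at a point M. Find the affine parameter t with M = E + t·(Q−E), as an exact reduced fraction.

Work in coordinates with V = (0, 0), T = (1, 0), U = (0, 1), E = (3, 2).
1. J lies on line UE with UJ:JE = 3:(-5) ⇒ J = (-9/2, -1/2)
2. Q lies on line VT with VQ:QT = 1:5 ⇒ Q = (1/6, 0)
through V parallel to UJ: direction (-9/2, -3/2); meets EQ at M = (6/19, 2/19)
M = E + t·(Q−E) with t = 18/19

t = 18/19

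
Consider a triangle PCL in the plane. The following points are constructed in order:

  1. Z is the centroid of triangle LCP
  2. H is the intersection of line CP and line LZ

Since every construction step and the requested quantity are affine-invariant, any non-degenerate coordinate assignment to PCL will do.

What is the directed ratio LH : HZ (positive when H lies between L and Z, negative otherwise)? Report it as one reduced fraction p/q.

Choose coordinates P = (0, 0), C = (1, 0), L = (0, 1).
1. Z is the centroid of triangle LCP ⇒ Z = (1/3, 1/3)
2. H is the intersection of line CP and line LZ ⇒ H = (1/2, 0)
H = L + t·(Z−L) with t = 3/2, so LH:HZ = t:(1−t) = 3/2:-1/2

LH:HZ = -3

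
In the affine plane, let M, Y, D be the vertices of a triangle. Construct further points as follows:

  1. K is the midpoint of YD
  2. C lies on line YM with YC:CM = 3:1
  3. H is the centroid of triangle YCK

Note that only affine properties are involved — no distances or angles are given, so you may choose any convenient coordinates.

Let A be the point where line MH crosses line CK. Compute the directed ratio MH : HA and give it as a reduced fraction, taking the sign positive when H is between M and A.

Work in coordinates with M = (0, 0), Y = (1, 0), D = (0, 1).
1. K is the midpoint of YD ⇒ K = (1/2, 1/2)
2. C lies on line YM with YC:CM = 3:1 ⇒ C = (1/4, 0)
3. H is the centroid of triangle YCK ⇒ H = (7/12, 1/6)
line MH meets CK at A = (7/24, 1/12)
H = M + t·(A−M) with t = 2, so MH:HA = 2:-1

MH:HA = -2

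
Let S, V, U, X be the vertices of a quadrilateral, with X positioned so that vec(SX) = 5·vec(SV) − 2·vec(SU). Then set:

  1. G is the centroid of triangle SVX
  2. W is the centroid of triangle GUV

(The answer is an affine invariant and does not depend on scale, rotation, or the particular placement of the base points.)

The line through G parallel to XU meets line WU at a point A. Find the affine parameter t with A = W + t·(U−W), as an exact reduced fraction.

t = -8/13

Work in coordinates with S = (0, 0), V = (1, 0), U = (0, 1), X = (5, -2).
1. G is the centroid of triangle SVX ⇒ G = (2, -2/3)
2. W is the centroid of triangle GUV ⇒ W = (1, 1/9)
through G parallel to XU: direction (-5, 3); meets WU at A = (21/13, -17/39)
A = W + t·(U−W) with t = -8/13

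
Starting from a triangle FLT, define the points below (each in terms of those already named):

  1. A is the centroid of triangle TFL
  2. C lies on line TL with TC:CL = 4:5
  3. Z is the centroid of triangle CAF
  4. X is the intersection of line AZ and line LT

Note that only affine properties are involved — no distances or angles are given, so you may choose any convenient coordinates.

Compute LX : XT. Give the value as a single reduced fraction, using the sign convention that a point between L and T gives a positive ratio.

LX:XT = 4/5

Choose coordinates F = (0, 0), L = (1, 0), T = (0, 1).
1. A is the centroid of triangle TFL ⇒ A = (1/3, 1/3)
2. C lies on line TL with TC:CL = 4:5 ⇒ C = (4/9, 5/9)
3. Z is the centroid of triangle CAF ⇒ Z = (7/27, 8/27)
4. X is the intersection of line AZ and line LT ⇒ X = (5/9, 4/9)
X = L + t·(T−L) with t = 4/9, so LX:XT = t:(1−t) = 4/9:5/9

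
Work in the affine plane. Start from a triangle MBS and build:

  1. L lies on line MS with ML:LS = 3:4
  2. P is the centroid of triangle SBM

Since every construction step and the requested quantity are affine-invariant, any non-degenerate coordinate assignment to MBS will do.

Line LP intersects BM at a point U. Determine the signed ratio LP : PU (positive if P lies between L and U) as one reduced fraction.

LP:PU = 2/7

Assign M = (0, 0), B = (1, 0), S = (0, 1) — the answer is frame-independent, so this choice is without loss of generality.
1. L lies on line MS with ML:LS = 3:4 ⇒ L = (0, 3/7)
2. P is the centroid of triangle SBM ⇒ P = (1/3, 1/3)
line LP meets BM at U = (3/2, 0)
P = L + t·(U−L) with t = 2/9, so LP:PU = 2/9:7/9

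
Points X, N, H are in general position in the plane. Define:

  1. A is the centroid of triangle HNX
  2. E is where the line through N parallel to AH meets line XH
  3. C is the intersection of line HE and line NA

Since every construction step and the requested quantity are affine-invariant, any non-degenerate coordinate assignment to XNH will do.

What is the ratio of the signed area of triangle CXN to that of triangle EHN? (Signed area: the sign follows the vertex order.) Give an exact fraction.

Assign X = (0, 0), N = (1, 0), H = (0, 1) — the answer is frame-independent, so this choice is without loss of generality.
1. A is the centroid of triangle HNX ⇒ A = (1/3, 1/3)
2. E is where the line through N parallel to AH meets line XH ⇒ E = (0, 2)
3. C is the intersection of line HE and line NA ⇒ C = (0, 1/2)
2·[CXN] = 1/2, 2·[EHN] = 1
[CXN]:[EHN] = 1/2:1 = 1/2

[CXN]:[EHN] = 1/2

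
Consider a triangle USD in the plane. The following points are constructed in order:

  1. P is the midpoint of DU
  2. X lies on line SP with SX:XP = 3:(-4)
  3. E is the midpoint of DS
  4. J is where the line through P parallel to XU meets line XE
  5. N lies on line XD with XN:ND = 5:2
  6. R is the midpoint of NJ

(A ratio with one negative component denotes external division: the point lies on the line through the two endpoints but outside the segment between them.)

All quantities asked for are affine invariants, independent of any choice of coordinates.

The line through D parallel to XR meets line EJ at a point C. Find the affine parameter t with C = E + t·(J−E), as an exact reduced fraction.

Assign U = (0, 0), S = (1, 0), D = (0, 1) — the answer is frame-independent, so this choice is without loss of generality.
1. P is the midpoint of DU ⇒ P = (0, 1/2)
2. X lies on line SP with SX:XP = 3:(-4) ⇒ X = (4, -3/2)
3. E is the midpoint of DS ⇒ E = (1/2, 1/2)
4. J is where the line through P parallel to XU meets line XE ⇒ J = (16/11, -1/22)
5. N lies on line XD with XN:ND = 5:2 ⇒ N = (8/7, 2/7)
6. R is the midpoint of NJ ⇒ R = (100/77, 37/308)
through D parallel to XR: direction (-208/77, 499/308); meets EJ at C = (416/55, -389/110)
C = E + t·(J−E) with t = 37/5

t = 37/5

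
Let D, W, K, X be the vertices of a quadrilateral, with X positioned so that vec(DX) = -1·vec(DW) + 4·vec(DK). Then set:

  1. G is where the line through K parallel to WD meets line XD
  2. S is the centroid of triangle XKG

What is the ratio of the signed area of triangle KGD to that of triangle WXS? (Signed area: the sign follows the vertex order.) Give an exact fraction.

Assign D = (0, 0), W = (1, 0), K = (0, 1), X = (-1, 4) — the answer is frame-independent, so this choice is without loss of generality.
1. G is where the line through K parallel to WD meets line XD ⇒ G = (-1/4, 1)
2. S is the centroid of triangle XKG ⇒ S = (-5/12, 2)
2·[KGD] = 1/4, 2·[WXS] = 5/3
[KGD]:[WXS] = 1/4:5/3 = 3/20

[KGD]:[WXS] = 3/20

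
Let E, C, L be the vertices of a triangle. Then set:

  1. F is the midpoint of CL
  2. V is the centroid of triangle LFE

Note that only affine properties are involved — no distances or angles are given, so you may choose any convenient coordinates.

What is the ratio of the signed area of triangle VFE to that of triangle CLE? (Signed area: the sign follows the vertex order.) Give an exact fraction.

Assign E = (0, 0), C = (1, 0), L = (0, 1) — the answer is frame-independent, so this choice is without loss of generality.
1. F is the midpoint of CL ⇒ F = (1/2, 1/2)
2. V is the centroid of triangle LFE ⇒ V = (1/6, 1/2)
2·[VFE] = -1/6, 2·[CLE] = 1
[VFE]:[CLE] = -1/6:1 = -1/6

[VFE]:[CLE] = -1/6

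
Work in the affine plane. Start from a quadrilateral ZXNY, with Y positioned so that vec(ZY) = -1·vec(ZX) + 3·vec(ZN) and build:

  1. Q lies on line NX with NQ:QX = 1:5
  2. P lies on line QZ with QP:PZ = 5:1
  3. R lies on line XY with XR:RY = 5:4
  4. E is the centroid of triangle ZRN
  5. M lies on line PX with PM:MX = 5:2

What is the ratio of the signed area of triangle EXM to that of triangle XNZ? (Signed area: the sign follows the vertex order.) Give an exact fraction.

[EXM]:[XNZ] = -50/243

Work in coordinates with Z = (0, 0), X = (1, 0), N = (0, 1), Y = (-1, 3).
1. Q lies on line NX with NQ:QX = 1:5 ⇒ Q = (1/6, 5/6)
2. P lies on line QZ with QP:PZ = 5:1 ⇒ P = (1/36, 5/36)
3. R lies on line XY with XR:RY = 5:4 ⇒ R = (-1/9, 5/3)
4. E is the centroid of triangle ZRN ⇒ E = (-1/27, 8/9)
5. M lies on line PX with PM:MX = 5:2 ⇒ M = (13/18, 5/126)
2·[EXM] = -50/243, 2·[XNZ] = 1
[EXM]:[XNZ] = -50/243:1 = -50/243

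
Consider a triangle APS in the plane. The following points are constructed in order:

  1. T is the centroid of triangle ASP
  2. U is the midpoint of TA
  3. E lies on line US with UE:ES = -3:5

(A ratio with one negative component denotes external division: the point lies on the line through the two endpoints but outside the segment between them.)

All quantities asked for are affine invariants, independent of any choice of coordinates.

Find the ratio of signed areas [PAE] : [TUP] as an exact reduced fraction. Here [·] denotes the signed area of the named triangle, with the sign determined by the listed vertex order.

[PAE]:[TUP] = 13/2

Choose coordinates A = (0, 0), P = (1, 0), S = (0, 1).
1. T is the centroid of triangle ASP ⇒ T = (1/3, 1/3)
2. U is the midpoint of TA ⇒ U = (1/6, 1/6)
3. E lies on line US with UE:ES = -3:5 ⇒ E = (5/12, -13/12)
2·[PAE] = 13/12, 2·[TUP] = 1/6
[PAE]:[TUP] = 13/12:1/6 = 13/2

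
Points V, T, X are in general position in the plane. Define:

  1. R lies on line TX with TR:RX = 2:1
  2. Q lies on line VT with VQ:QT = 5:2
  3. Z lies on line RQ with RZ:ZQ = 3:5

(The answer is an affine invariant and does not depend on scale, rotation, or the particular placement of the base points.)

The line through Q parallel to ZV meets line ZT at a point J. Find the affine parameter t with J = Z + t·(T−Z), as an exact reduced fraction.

Set V = (0, 0), T = (1, 0), X = (0, 1); any affine frame gives the same invariant.
1. R lies on line TX with TR:RX = 2:1 ⇒ R = (1/3, 2/3)
2. Q lies on line VT with VQ:QT = 5:2 ⇒ Q = (5/7, 0)
3. Z lies on line RQ with RZ:ZQ = 3:5 ⇒ Z = (10/21, 5/12)
through Q parallel to ZV: direction (-10/21, -5/12); meets ZT at J = (125/147, 5/42)
J = Z + t·(T−Z) with t = 5/7

t = 5/7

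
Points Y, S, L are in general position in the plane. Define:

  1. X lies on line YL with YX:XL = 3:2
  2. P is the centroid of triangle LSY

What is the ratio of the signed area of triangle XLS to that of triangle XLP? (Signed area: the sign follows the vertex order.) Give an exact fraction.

Work in coordinates with Y = (0, 0), S = (1, 0), L = (0, 1).
1. X lies on line YL with YX:XL = 3:2 ⇒ X = (0, 3/5)
2. P is the centroid of triangle LSY ⇒ P = (1/3, 1/3)
2·[XLS] = -2/5, 2·[XLP] = -2/15
[XLS]:[XLP] = -2/5:-2/15 = 3

[XLS]:[XLP] = 3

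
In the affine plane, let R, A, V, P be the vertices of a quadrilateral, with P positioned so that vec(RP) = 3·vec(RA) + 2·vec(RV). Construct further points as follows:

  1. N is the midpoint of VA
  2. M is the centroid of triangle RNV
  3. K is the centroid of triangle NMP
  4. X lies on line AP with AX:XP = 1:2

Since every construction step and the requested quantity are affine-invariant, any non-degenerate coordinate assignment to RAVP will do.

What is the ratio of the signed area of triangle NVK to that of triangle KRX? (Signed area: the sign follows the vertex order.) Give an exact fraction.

Choose coordinates R = (0, 0), A = (1, 0), V = (0, 1), P = (3, 2).
1. N is the midpoint of VA ⇒ N = (1/2, 1/2)
2. M is the centroid of triangle RNV ⇒ M = (1/6, 1/2)
3. K is the centroid of triangle NMP ⇒ K = (11/9, 1)
4. X lies on line AP with AX:XP = 1:2 ⇒ X = (5/3, 2/3)
2·[NVK] = -11/18, 2·[KRX] = 23/27
[NVK]:[KRX] = -11/18:23/27 = -33/46

[NVK]:[KRX] = -33/46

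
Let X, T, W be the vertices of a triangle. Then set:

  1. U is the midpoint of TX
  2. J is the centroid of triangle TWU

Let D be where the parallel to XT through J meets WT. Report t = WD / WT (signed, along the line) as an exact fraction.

Assign X = (0, 0), T = (1, 0), W = (0, 1) — the answer is frame-independent, so this choice is without loss of generality.
1. U is the midpoint of TX ⇒ U = (1/2, 0)
2. J is the centroid of triangle TWU ⇒ J = (1/2, 1/3)
through J parallel to XT: direction (1, 0); meets WT at D = (2/3, 1/3)
D = W + t·(T−W) with t = 2/3

t = 2/3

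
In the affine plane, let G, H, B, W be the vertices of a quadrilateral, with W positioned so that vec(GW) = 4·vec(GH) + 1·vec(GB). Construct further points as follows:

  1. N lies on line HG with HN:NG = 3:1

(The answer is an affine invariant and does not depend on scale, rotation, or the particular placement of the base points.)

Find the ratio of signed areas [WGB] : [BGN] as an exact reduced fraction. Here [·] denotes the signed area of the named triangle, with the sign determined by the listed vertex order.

Choose coordinates G = (0, 0), H = (1, 0), B = (0, 1), W = (4, 1).
1. N lies on line HG with HN:NG = 3:1 ⇒ N = (1/4, 0)
2·[WGB] = -4, 2·[BGN] = 1/4
[WGB]:[BGN] = -4:1/4 = -16

[WGB]:[BGN] = -16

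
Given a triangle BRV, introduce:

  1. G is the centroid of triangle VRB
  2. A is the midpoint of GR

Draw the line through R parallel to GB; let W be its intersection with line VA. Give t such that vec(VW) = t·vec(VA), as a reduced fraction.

t = 4/3

Choose coordinates B = (0, 0), R = (1, 0), V = (0, 1).
1. G is the centroid of triangle VRB ⇒ G = (1/3, 1/3)
2. A is the midpoint of GR ⇒ A = (2/3, 1/6)
through R parallel to GB: direction (-1/3, -1/3); meets VA at W = (8/9, -1/9)
W = V + t·(A−V) with t = 4/3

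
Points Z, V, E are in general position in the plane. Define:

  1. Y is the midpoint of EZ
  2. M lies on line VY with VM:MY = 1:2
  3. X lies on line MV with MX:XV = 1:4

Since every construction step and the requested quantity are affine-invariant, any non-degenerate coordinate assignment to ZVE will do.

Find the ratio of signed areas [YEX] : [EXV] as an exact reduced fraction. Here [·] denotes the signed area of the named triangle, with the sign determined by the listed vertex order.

Assign Z = (0, 0), V = (1, 0), E = (0, 1) — the answer is frame-independent, so this choice is without loss of generality.
1. Y is the midpoint of EZ ⇒ Y = (0, 1/2)
2. M lies on line VY with VM:MY = 1:2 ⇒ M = (2/3, 1/6)
3. X lies on line MV with MX:XV = 1:4 ⇒ X = (11/15, 2/15)
2·[YEX] = -11/30, 2·[EXV] = 2/15
[YEX]:[EXV] = -11/30:2/15 = -11/4

[YEX]:[EXV] = -11/4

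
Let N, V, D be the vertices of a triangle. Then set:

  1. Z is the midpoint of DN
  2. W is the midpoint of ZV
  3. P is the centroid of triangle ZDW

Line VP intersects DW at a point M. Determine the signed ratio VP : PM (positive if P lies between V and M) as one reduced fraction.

Assign N = (0, 0), V = (1, 0), D = (0, 1) — the answer is frame-independent, so this choice is without loss of generality.
1. Z is the midpoint of DN ⇒ Z = (0, 1/2)
2. W is the midpoint of ZV ⇒ W = (1/2, 1/4)
3. P is the centroid of triangle ZDW ⇒ P = (1/6, 7/12)
line VP meets DW at M = (3/8, 7/16)
P = V + t·(M−V) with t = 4/3, so VP:PM = 4/3:-1/3

VP:PM = -4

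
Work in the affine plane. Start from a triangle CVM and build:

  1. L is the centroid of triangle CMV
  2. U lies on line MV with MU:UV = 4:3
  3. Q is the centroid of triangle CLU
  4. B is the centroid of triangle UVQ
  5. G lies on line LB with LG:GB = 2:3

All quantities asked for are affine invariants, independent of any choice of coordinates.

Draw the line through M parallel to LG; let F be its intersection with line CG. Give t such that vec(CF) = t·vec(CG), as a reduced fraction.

Assign C = (0, 0), V = (1, 0), M = (0, 1) — the answer is frame-independent, so this choice is without loss of generality.
1. L is the centroid of triangle CMV ⇒ L = (1/3, 1/3)
2. U lies on line MV with MU:UV = 4:3 ⇒ U = (4/7, 3/7)
3. Q is the centroid of triangle CLU ⇒ Q = (19/63, 16/63)
4. B is the centroid of triangle UVQ ⇒ B = (118/189, 43/189)
5. G lies on line LB with LG:GB = 2:3 ⇒ G = (85/189, 55/189)
through M parallel to LG: direction (22/189, -8/189); meets CG at F = (187/189, 121/189)
F = C + t·(G−C) with t = 11/5

t = 11/5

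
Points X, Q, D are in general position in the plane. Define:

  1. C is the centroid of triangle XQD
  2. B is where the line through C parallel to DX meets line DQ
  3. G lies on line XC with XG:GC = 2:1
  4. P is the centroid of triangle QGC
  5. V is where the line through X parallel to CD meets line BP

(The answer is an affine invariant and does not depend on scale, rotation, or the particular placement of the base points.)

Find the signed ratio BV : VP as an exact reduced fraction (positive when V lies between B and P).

Set X = (0, 0), Q = (1, 0), D = (0, 1); any affine frame gives the same invariant.
1. C is the centroid of triangle XQD ⇒ C = (1/3, 1/3)
2. B is where the line through C parallel to DX meets line DQ ⇒ B = (1/3, 2/3)
3. G lies on line XC with XG:GC = 2:1 ⇒ G = (2/9, 2/9)
4. P is the centroid of triangle QGC ⇒ P = (14/27, 5/27)
5. V is where the line through X parallel to CD meets line BP ⇒ V = (23/9, -46/9)
V = B + t·(P−B) with t = 12, so BV:VP = t:(1−t) = 12:-11

BV:VP = -12/11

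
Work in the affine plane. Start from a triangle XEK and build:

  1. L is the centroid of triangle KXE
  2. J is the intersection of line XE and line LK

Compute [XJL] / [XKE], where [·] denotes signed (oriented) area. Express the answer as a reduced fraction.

Choose coordinates X = (0, 0), E = (1, 0), K = (0, 1).
1. L is the centroid of triangle KXE ⇒ L = (1/3, 1/3)
2. J is the intersection of line XE and line LK ⇒ J = (1/2, 0)
2·[XJL] = 1/6, 2·[XKE] = -1
[XJL]:[XKE] = 1/6:-1 = -1/6

[XJL]:[XKE] = -1/6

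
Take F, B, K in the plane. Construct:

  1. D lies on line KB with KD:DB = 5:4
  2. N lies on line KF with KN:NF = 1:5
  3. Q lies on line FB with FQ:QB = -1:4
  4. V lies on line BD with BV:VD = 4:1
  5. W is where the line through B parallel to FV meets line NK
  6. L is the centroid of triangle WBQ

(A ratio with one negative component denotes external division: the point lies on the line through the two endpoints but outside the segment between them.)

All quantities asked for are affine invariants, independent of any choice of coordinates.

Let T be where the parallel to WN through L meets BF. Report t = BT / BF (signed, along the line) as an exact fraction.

t = 7/9

Assign F = (0, 0), B = (1, 0), K = (0, 1) — the answer is frame-independent, so this choice is without loss of generality.
1. D lies on line KB with KD:DB = 5:4 ⇒ D = (5/9, 4/9)
2. N lies on line KF with KN:NF = 1:5 ⇒ N = (0, 5/6)
3. Q lies on line FB with FQ:QB = -1:4 ⇒ Q = (-1/3, 0)
4. V lies on line BD with BV:VD = 4:1 ⇒ V = (29/45, 16/45)
5. W is where the line through B parallel to FV meets line NK ⇒ W = (0, -16/29)
6. L is the centroid of triangle WBQ ⇒ L = (2/9, -16/87)
through L parallel to WN: direction (0, 241/174); meets BF at T = (2/9, 0)
T = B + t·(F−B) with t = 7/9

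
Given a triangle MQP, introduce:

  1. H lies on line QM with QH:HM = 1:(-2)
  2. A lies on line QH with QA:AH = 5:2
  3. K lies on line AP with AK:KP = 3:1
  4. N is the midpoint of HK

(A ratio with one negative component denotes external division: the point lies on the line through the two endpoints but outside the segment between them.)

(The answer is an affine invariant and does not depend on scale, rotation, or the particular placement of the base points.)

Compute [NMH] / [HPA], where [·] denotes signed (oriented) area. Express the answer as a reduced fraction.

Choose coordinates M = (0, 0), Q = (1, 0), P = (0, 1).
1. H lies on line QM with QH:HM = 1:(-2) ⇒ H = (2, 0)
2. A lies on line QH with QA:AH = 5:2 ⇒ A = (12/7, 0)
3. K lies on line AP with AK:KP = 3:1 ⇒ K = (3/7, 3/4)
4. N is the midpoint of HK ⇒ N = (17/14, 3/8)
2·[NMH] = 3/4, 2·[HPA] = 2/7
[NMH]:[HPA] = 3/4:2/7 = 21/8

[NMH]:[HPA] = 21/8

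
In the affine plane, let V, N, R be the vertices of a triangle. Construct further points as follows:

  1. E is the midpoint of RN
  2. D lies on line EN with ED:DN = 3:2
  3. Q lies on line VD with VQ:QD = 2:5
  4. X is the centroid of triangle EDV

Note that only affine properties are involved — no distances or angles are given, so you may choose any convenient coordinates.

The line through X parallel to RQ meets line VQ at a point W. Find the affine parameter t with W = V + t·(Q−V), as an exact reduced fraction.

t = 97/48

Choose coordinates V = (0, 0), N = (1, 0), R = (0, 1).
1. E is the midpoint of RN ⇒ E = (1/2, 1/2)
2. D lies on line EN with ED:DN = 3:2 ⇒ D = (4/5, 1/5)
3. Q lies on line VD with VQ:QD = 2:5 ⇒ Q = (8/35, 2/35)
4. X is the centroid of triangle EDV ⇒ X = (13/30, 7/30)
through X parallel to RQ: direction (8/35, -33/35); meets VQ at W = (97/210, 97/840)
W = V + t·(Q−V) with t = 97/48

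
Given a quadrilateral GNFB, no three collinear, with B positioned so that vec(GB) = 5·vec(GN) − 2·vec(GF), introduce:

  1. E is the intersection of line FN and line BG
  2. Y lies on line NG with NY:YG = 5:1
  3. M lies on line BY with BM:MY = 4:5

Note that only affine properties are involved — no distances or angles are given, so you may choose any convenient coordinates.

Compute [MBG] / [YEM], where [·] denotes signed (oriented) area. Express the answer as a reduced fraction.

[MBG]:[YEM] = -6/5

Assign G = (0, 0), N = (1, 0), F = (0, 1), B = (5, -2) — the answer is frame-independent, so this choice is without loss of generality.
1. E is the intersection of line FN and line BG ⇒ E = (5/3, -2/3)
2. Y lies on line NG with NY:YG = 5:1 ⇒ Y = (1/6, 0)
3. M lies on line BY with BM:MY = 4:5 ⇒ M = (77/27, -10/9)
2·[MBG] = -4/27, 2·[YEM] = 10/81
[MBG]:[YEM] = -4/27:10/81 = -6/5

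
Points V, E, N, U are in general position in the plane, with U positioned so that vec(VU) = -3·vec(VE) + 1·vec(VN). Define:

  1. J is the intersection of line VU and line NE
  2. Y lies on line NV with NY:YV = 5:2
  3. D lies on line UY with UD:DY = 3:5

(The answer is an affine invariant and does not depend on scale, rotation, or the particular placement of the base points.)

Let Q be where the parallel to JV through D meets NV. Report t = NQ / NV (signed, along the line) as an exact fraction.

Assign V = (0, 0), E = (1, 0), N = (0, 1), U = (-3, 1) — the answer is frame-independent, so this choice is without loss of generality.
1. J is the intersection of line VU and line NE ⇒ J = (3/2, -1/2)
2. Y lies on line NV with NY:YV = 5:2 ⇒ Y = (0, 2/7)
3. D lies on line UY with UD:DY = 3:5 ⇒ D = (-15/8, 41/56)
through D parallel to JV: direction (-3/2, 1/2); meets NV at Q = (0, 3/28)
Q = N + t·(V−N) with t = 25/28

t = 25/28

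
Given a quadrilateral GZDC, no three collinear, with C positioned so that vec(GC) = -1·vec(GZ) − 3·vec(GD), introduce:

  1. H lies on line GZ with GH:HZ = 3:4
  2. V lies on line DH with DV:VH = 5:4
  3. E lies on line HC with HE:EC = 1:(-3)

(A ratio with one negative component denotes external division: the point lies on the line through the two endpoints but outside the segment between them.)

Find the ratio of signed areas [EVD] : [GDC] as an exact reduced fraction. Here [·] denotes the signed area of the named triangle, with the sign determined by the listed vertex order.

Choose coordinates G = (0, 0), Z = (1, 0), D = (0, 1), C = (-1, -3).
1. H lies on line GZ with GH:HZ = 3:4 ⇒ H = (3/7, 0)
2. V lies on line DH with DV:VH = 5:4 ⇒ V = (5/21, 4/9)
3. E lies on line HC with HE:EC = 1:(-3) ⇒ E = (8/7, 3/2)
2·[EVD] = -95/126, 2·[GDC] = 1
[EVD]:[GDC] = -95/126:1 = -95/126

[EVD]:[GDC] = -95/126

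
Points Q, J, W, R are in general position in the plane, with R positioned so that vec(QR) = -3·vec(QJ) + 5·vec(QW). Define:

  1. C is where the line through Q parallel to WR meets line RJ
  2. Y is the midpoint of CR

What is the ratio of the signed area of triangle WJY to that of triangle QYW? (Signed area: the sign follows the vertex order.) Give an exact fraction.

Assign Q = (0, 0), J = (1, 0), W = (0, 1), R = (-3, 5) — the answer is frame-independent, so this choice is without loss of generality.
1. C is where the line through Q parallel to WR meets line RJ ⇒ C = (-15, 20)
2. Y is the midpoint of CR ⇒ Y = (-9, 25/2)
2·[WJY] = 5/2, 2·[QYW] = -9
[WJY]:[QYW] = 5/2:-9 = -5/18

[WJY]:[QYW] = -5/18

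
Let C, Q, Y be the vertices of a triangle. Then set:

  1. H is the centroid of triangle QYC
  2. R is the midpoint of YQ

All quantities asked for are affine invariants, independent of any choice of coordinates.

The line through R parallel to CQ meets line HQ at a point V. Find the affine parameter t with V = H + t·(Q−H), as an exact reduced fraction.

t = -1/2

Choose coordinates C = (0, 0), Q = (1, 0), Y = (0, 1).
1. H is the centroid of triangle QYC ⇒ H = (1/3, 1/3)
2. R is the midpoint of YQ ⇒ R = (1/2, 1/2)
through R parallel to CQ: direction (1, 0); meets HQ at V = (0, 1/2)
V = H + t·(Q−H) with t = -1/2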